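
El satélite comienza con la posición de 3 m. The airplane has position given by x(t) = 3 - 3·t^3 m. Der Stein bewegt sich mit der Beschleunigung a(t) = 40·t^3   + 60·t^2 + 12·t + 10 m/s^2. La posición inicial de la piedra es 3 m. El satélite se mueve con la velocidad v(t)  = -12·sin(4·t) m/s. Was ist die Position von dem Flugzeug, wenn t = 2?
Mit x(t) = 3 - 3·t^3 und Einsetzen von t = 2, finden wir x = -21.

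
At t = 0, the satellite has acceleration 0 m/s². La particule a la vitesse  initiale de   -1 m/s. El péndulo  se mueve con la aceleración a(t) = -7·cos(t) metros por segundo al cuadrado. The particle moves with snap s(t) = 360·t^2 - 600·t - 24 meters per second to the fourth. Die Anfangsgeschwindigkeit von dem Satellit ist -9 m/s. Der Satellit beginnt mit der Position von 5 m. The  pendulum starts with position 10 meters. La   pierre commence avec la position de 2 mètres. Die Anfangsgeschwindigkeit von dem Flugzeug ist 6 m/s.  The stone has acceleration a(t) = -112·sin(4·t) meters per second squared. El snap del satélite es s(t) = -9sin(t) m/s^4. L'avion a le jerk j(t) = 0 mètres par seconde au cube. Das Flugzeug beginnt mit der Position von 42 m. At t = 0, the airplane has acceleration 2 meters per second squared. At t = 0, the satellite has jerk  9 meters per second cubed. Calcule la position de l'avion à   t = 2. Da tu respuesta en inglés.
Starting from jerk j(t) = 0, we take 3 antiderivatives. The integral of jerk, with a(0) = 2, gives acceleration: a(t) = 2. Taking ∫a(t)dt and applying v(0) = 6, we find v(t) = 2·t + 6. Integrating velocity and using the initial condition x(0) = 42, we get x(t) = t^2 + 6·t + 42. We have position x(t) = t^2 + 6·t + 42. Substituting t = 2: x(2) = 58.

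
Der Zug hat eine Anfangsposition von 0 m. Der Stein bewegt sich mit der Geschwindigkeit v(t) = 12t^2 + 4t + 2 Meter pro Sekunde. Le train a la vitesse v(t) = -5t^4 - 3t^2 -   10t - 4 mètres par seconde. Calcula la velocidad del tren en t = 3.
De la ecuación de la velocidad v(t) = -5·t^4 - 3·t^2 - 10·t - 4, sustituimos t = 3 para obtener v = -466.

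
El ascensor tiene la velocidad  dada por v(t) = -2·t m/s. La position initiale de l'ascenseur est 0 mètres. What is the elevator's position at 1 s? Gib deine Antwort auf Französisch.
En partant de la vitesse v(t) = -2·t, nous prenons 1 intégrale. En prenant ∫v(t)dt et en appliquant x(0) = 0, nous trouvons x(t) = -t^2. En utilisant x(t) = -t^2 et en substituant t = 1, nous trouvons x = -1.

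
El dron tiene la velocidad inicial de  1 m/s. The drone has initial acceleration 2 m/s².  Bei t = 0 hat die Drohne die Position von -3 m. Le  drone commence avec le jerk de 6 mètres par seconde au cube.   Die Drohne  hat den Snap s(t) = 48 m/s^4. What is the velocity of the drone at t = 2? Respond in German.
Um dies zu lösen, müssen wir 3 Integrale unserer Gleichung für den Snap s(t) = 48 finden. Die Stammfunktion von dem Snap, mit j(0) = 6, ergibt den Ruck: j(t) = 48·t + 6. Durch Integration von dem Ruck und Verwendung der Anfangsbedingung a(0) = 2, erhalten wir a(t) = 24·t^2 + 6·t + 2. Die Stammfunktion von der Beschleunigung, mit v(0) = 1, ergibt die Geschwindigkeit: v(t) = 8·t^3 + 3·t^2 + 2·t + 1. Aus der Gleichung für die Geschwindigkeit v(t) = 8·t^3 + 3·t^2 + 2·t + 1, setzen wir t = 2 ein und erhalten v = 81.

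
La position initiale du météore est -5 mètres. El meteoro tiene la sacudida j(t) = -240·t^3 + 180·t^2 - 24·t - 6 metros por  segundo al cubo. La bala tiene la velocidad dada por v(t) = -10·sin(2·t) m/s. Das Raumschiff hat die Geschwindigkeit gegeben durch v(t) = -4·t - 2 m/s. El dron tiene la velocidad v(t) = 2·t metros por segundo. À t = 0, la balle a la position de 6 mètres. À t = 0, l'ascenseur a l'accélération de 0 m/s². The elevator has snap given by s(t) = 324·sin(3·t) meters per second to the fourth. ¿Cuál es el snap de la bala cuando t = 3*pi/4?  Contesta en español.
Para resolver esto, necesitamos tomar 3 derivadas de nuestra ecuación de la velocidad v(t) = -10·sin(2·t). La derivada de la velocidad da la aceleración: a(t) = -20·cos(2·t). Tomando d/dt de a(t), encontramos j(t) = 40·sin(2·t). Derivando la sacudida, obtenemos el snap: s(t) = 80·cos(2·t). Usando s(t) = 80·cos(2·t) y sustituyendo t = 3*pi/4, encontramos s = 0.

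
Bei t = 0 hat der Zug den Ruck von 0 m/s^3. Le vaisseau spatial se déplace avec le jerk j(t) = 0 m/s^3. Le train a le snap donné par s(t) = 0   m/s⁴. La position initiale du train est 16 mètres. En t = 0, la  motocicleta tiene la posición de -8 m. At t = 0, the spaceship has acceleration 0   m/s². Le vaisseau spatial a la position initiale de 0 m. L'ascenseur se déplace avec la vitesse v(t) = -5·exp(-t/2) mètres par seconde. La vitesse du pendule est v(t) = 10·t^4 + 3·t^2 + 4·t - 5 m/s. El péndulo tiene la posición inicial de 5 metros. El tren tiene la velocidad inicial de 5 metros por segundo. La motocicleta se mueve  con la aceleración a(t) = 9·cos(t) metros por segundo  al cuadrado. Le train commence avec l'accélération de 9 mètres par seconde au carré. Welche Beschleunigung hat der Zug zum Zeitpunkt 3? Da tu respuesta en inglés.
We must find the integral of our snap equation s(t) = 0 2 times. Integrating snap and using the initial condition j(0) = 0, we get j(t) = 0. The integral of jerk is acceleration. Using a(0) = 9, we get a(t) = 9. From the given acceleration equation a(t) = 9, we substitute t = 3 to get a = 9.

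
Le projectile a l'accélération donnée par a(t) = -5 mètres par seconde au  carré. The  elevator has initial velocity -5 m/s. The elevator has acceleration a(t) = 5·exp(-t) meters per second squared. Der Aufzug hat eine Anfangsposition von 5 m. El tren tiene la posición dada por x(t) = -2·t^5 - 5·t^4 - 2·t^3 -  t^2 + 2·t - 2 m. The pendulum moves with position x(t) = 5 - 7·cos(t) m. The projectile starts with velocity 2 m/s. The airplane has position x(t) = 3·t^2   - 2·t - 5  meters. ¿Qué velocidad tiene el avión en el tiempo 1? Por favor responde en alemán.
Wir müssen unsere Gleichung für die Position x(t) = 3·t^2 - 2·t - 5 1-mal ableiten. Mit d/dt von x(t) finden wir v(t) = 6·t - 2. Mit v(t) = 6·t - 2 und Einsetzen von t = 1, finden wir v = 4.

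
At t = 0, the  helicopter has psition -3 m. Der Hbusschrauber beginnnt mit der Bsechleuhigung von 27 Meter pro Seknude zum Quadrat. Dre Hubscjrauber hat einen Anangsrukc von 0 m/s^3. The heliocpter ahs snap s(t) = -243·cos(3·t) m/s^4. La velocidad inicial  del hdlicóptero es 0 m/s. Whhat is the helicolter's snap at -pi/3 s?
Using s(t) = -243·cos(3·t) and substituting t = -pi/3, we find s = 243.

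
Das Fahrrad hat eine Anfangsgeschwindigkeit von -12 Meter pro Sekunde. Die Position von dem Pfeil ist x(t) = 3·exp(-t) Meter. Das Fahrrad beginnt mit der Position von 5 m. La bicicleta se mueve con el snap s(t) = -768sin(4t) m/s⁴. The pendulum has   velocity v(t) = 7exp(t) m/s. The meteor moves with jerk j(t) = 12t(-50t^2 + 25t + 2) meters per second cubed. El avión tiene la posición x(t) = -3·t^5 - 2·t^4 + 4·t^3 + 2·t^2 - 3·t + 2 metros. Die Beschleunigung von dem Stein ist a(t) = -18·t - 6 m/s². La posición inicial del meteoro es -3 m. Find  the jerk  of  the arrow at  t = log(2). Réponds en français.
Nous devons dériver notre équation de la position x(t) = 3·exp(-t) 3 fois. La dérivée de la position donne la vitesse: v(t) = -3·exp(-t). La dérivée de la vitesse donne l'accélération: a(t) = 3·exp(-t). En dérivant l'accélération, nous obtenons le jerk: j(t) = -3·exp(-t). De l'équation du jerk j(t) = -3·exp(-t), nous substituons t = log(2) pour obtenir j = -3/2.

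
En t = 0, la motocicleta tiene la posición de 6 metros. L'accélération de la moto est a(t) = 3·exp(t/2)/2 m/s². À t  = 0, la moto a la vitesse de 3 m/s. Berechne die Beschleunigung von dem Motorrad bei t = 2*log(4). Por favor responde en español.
Tenemos la aceleración a(t) = 3·exp(t/2)/2. Sustituyendo t = 2*log(4): a(2*log(4)) = 6.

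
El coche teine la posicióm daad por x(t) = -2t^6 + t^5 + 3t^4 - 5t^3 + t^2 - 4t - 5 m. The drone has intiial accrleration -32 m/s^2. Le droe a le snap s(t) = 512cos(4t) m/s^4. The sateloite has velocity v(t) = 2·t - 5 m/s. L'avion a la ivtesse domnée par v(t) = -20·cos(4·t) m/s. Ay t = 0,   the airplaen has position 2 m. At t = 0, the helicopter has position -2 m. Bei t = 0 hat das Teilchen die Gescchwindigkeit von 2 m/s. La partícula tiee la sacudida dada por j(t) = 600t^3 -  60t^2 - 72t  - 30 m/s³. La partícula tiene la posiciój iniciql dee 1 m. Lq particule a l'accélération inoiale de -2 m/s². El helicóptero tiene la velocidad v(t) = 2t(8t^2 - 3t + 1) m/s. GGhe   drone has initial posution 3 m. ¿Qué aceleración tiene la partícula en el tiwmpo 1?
Partiendo de la sacudida j(t) = 600·t^3 - 60·t^2 - 72·t - 30, tomamos 1 integral. La integral de la sacudida, con a(0) = -2, da la aceleración: a(t) = 150·t^4 - 20·t^3 - 36·t^2 - 30·t - 2. De la ecuación de la aceleración a(t) = 150·t^4 - 20·t^3 - 36·t^2 - 30·t - 2, sustituimos t = 1 para obtener a = 62.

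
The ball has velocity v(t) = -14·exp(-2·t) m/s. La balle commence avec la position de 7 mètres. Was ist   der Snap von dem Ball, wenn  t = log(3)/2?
Wir müssen unsere Gleichung für die Geschwindigkeit v(t) = -14·exp(-2·t) 3-mal ableiten. Durch Ableiten von der Geschwindigkeit erhalten wir die Beschleunigung: a(t) = 28·exp(-2·t). Mit d/dt von a(t) finden wir j(t) = -56·exp(-2·t). Die Ableitung von dem Ruck ergibt den Snap: s(t) = 112·exp(-2·t). Aus der Gleichung für den Snap s(t) = 112·exp(-2·t), setzen wir t = log(3)/2 ein und erhalten s = 112/3.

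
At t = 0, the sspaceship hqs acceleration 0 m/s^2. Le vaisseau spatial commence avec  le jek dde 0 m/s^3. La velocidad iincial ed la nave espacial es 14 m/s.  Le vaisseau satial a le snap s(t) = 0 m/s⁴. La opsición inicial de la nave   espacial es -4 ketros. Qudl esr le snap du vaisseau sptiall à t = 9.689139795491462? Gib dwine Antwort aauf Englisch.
We have snap s(t) = 0. Substituting t = 9.689139795491462: s(9.689139795491462) = 0.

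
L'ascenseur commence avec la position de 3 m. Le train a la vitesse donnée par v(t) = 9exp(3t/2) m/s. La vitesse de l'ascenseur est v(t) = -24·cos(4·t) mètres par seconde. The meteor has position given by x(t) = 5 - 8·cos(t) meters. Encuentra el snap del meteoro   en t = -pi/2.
Debemos derivar nuestra ecuación de la posición x(t) = 5 - 8·cos(t) 4 veces. Tomando d/dt de x(t), encontramos v(t) = 8·sin(t). Tomando d/dt de v(t), encontramos a(t) = 8·cos(t). Derivando la aceleración, obtenemos la sacudida: j(t) = -8·sin(t). Tomando d/dt de j(t), encontramos s(t) = -8·cos(t). Usando s(t) = -8·cos(t) y sustituyendo t = -pi/2, encontramos s = 0.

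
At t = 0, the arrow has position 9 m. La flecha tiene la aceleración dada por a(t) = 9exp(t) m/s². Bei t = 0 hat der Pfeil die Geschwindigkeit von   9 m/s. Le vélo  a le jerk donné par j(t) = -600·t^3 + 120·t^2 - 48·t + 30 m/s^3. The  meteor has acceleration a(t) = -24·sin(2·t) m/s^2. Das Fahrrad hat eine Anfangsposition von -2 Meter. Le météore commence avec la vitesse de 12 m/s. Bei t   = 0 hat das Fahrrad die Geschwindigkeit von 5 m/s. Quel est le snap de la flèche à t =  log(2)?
En partant de l'accélération a(t) = 9·exp(t), nous prenons 2 dérivées. En dérivant l'accélération, nous obtenons le jerk: j(t) = 9·exp(t). La dérivée du jerk donne le snap: s(t) = 9·exp(t). En utilisant s(t) = 9·exp(t) et en substituant t = log(2), nous trouvons s = 18.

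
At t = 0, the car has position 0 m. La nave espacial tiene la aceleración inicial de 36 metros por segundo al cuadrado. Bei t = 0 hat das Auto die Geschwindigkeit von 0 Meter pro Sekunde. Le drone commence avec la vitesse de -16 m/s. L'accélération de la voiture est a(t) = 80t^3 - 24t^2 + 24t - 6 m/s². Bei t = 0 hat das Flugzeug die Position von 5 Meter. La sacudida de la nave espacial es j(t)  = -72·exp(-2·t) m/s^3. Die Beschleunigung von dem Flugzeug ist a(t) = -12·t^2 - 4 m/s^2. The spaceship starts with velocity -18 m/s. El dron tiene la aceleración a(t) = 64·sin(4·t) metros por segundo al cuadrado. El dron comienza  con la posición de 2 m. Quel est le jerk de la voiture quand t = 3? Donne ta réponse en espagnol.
Partiendo de la aceleración a(t) = 80·t^3 - 24·t^2 + 24·t - 6, tomamos 1 derivada. Derivando la aceleración, obtenemos la sacudida: j(t) = 240·t^2 - 48·t + 24. Tenemos la sacudida j(t) = 240·t^2 - 48·t + 24. Sustituyendo t = 3: j(3) = 2040.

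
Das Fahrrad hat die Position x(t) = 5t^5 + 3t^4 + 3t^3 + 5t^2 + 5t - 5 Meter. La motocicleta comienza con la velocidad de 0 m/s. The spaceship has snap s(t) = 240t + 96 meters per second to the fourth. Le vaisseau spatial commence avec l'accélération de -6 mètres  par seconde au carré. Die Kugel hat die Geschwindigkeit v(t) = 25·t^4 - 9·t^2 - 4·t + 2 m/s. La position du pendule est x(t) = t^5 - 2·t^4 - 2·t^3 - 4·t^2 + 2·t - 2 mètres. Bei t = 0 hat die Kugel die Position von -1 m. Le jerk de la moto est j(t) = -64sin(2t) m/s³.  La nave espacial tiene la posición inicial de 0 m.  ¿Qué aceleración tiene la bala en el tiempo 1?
Debemos derivar nuestra ecuación de la velocidad v(t) = 25·t^4 - 9·t^2 - 4·t + 2 1 vez. La derivada de la velocidad da la aceleración: a(t) = 100·t^3 - 18·t - 4. Tenemos la aceleración a(t) = 100·t^3 - 18·t - 4. Sustituyendo t = 1: a(1) = 78.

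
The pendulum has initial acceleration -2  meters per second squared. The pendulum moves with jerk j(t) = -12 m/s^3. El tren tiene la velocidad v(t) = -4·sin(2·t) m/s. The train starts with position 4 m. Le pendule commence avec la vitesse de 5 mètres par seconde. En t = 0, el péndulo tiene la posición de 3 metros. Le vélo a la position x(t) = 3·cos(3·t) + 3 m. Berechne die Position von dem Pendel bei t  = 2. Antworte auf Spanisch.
Para resolver esto, necesitamos tomar 3 antiderivadas de nuestra ecuación de la sacudida j(t) = -12. La antiderivada de la sacudida, con a(0) = -2, da la aceleración: a(t) = -12·t - 2. Integrando la aceleración y usando la condición inicial v(0) = 5, obtenemos v(t) = -6·t^2 - 2·t + 5. La integral de la velocidad, con x(0) = 3, da la posición: x(t) = -2·t^3 - t^2 + 5·t + 3. Usando x(t) = -2·t^3 - t^2 + 5·t + 3 y sustituyendo t = 2, encontramos x = -7.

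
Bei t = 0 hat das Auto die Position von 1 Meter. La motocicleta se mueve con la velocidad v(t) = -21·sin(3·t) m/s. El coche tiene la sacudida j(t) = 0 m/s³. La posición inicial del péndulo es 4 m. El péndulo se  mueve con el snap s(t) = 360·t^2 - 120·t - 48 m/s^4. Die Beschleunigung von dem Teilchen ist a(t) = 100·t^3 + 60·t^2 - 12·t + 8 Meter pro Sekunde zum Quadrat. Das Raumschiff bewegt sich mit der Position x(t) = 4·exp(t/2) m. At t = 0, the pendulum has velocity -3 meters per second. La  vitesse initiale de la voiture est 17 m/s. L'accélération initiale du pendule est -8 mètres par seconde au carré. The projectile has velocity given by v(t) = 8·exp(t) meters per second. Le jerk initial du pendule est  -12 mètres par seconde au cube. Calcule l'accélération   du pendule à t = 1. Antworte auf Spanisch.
Debemos encontrar la integral de nuestra ecuación del snap s(t) = 360·t^2 - 120·t - 48 2 veces. La integral del snap, con j(0) = -12, da la sacudida: j(t) = 120·t^3 - 60·t^2 - 48·t - 12. Tomando ∫j(t)dt y aplicando a(0) = -8, encontramos a(t) = 30·t^4 - 20·t^3 - 24·t^2 - 12·t - 8. De la ecuación de la aceleración a(t) = 30·t^4 - 20·t^3 - 24·t^2 - 12·t - 8, sustituimos t = 1 para obtener a = -34.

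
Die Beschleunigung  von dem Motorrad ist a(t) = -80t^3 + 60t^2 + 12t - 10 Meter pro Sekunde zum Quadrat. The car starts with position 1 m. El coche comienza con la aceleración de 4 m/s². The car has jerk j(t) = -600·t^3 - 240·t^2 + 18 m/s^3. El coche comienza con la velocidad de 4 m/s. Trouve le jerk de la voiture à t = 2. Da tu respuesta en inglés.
From the given jerk equation j(t) = -600·t^3 - 240·t^2 + 18, we substitute t = 2 to get j = -5742.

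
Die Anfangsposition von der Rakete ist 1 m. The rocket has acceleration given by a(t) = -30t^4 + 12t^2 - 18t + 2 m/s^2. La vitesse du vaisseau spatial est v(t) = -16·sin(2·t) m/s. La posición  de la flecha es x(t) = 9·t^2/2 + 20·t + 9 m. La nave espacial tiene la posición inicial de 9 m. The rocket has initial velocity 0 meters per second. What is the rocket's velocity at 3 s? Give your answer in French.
Pour résoudre ceci, nous devons prendre 1 primitive de notre équation de l'accélération a(t) = -30·t^4 + 12·t^2 - 18·t + 2. En intégrant l'accélération et en utilisant la condition initiale v(0) = 0, nous obtenons v(t) = t·(-6·t^4 + 4·t^2 - 9·t + 2). En utilisant v(t) = t·(-6·t^4 + 4·t^2 - 9·t + 2) et en substituant t = 3, nous trouvons v = -1425.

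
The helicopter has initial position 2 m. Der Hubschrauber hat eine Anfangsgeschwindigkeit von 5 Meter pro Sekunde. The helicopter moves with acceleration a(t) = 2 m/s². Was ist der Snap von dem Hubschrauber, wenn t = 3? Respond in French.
Pour résoudre ceci, nous devons prendre 2 dérivées de notre équation de l'accélération a(t) = 2. La dérivée de l'accélération donne le jerk: j(t) = 0. La dérivée du jerk donne le snap: s(t) = 0. En utilisant s(t) = 0 et en substituant t = 3, nous trouvons s = 0.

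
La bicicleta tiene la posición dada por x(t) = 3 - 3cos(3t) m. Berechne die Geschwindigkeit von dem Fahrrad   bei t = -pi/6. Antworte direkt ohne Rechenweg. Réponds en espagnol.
La respuesta es -9.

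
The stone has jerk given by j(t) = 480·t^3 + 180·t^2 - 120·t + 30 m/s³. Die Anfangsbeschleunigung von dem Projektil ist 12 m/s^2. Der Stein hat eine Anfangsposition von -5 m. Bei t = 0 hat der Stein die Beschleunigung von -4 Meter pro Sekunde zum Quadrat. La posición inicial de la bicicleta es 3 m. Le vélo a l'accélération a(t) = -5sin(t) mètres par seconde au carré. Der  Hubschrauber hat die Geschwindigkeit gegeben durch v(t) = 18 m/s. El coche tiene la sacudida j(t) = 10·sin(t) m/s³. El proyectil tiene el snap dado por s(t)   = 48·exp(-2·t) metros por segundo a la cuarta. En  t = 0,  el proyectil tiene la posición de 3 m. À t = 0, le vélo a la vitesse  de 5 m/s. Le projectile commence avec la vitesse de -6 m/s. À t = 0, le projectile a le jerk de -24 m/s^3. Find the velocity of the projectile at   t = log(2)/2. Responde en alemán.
Ausgehend von dem Snap s(t) = 48·exp(-2·t), nehmen wir 3 Integrale. Die Stammfunktion von dem Snap ist der Ruck. Mit j(0) = -24 erhalten wir j(t) = -24·exp(-2·t). Die Stammfunktion von dem Ruck, mit a(0) = 12, ergibt die Beschleunigung: a(t) = 12·exp(-2·t). Durch Integration von der Beschleunigung und Verwendung der Anfangsbedingung v(0) = -6, erhalten wir v(t) = -6·exp(-2·t). Aus der Gleichung für die Geschwindigkeit v(t) = -6·exp(-2·t), setzen wir t = log(2)/2 ein und erhalten v = -3.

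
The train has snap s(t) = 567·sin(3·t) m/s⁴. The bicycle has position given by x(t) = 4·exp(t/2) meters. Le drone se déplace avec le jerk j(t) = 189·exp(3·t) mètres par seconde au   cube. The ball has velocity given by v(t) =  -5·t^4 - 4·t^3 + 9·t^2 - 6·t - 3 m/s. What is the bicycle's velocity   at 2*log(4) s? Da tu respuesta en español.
Debemos derivar nuestra ecuación de la posición x(t) = 4·exp(t/2) 1 vez. Derivando la posición, obtenemos la velocidad: v(t) = 2·exp(t/2). Tenemos la velocidad v(t) = 2·exp(t/2). Sustituyendo t = 2*log(4): v(2*log(4)) = 8.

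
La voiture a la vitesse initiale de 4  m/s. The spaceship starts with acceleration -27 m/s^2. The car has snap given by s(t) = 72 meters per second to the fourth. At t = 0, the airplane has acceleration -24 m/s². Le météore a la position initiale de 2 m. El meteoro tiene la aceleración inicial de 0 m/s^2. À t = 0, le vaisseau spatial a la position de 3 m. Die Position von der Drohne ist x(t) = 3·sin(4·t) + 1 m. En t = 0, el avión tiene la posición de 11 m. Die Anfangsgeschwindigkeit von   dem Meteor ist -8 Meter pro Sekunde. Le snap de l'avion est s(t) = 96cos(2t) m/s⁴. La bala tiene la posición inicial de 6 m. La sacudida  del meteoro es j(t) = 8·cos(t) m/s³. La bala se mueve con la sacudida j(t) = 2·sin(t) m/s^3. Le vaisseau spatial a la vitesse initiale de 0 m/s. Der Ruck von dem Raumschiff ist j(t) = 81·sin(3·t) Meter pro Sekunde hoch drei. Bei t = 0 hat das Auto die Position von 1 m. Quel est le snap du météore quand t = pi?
En partant du jerk j(t) = 8·cos(t), nous prenons 1 dérivée. En dérivant le jerk, nous obtenons le snap: s(t) = -8·sin(t). De l'équation du snap s(t) = -8·sin(t), nous substituons t = pi pour obtenir s = 0.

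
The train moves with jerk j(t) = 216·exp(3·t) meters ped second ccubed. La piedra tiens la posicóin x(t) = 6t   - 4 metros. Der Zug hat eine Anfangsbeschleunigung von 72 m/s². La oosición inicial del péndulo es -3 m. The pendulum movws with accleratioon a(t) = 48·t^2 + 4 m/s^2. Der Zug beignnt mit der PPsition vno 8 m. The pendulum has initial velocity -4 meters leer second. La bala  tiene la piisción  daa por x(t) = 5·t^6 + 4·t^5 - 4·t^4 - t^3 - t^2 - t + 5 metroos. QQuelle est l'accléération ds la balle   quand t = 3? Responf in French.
Pour résoudre ceci, nous devons prendre 2 dérivées de notre équation de la position x(t) = 5·t^6 + 4·t^5 - 4·t^4 - t^3 - t^2 - t + 5. En dérivant la position, nous obtenons la vitesse: v(t) = 30·t^5 + 20·t^4 - 16·t^3 - 3·t^2 - 2·t - 1. En dérivant la vitesse, nous obtenons l'accélération: a(t) = 150·t^4 + 80·t^3 - 48·t^2 - 6·t - 2. En utilisant a(t) = 150·t^4 + 80·t^3 - 48·t^2 - 6·t - 2 et en substituant t = 3, nous trouvons a = 13858.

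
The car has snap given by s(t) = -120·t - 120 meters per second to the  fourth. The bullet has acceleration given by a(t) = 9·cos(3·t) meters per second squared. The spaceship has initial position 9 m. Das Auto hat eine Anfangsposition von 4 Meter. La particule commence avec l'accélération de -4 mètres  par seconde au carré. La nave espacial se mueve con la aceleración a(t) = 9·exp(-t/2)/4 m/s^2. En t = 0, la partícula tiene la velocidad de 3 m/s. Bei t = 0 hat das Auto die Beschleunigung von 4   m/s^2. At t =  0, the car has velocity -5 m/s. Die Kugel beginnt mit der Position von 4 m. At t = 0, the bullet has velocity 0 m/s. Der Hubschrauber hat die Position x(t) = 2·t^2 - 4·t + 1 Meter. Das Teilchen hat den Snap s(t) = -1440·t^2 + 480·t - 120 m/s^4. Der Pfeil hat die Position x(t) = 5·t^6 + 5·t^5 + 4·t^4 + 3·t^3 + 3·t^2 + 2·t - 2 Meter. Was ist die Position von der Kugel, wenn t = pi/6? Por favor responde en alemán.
Um dies zu lösen, müssen wir 2 Integrale unserer Gleichung für die Beschleunigung a(t) = 9·cos(3·t) finden. Durch Integration von der Beschleunigung und Verwendung der Anfangsbedingung v(0) = 0, erhalten wir v(t) = 3·sin(3·t). Die Stammfunktion von der Geschwindigkeit, mit x(0) = 4, ergibt die Position: x(t) = 5 - cos(3·t). Wir haben die Position x(t) = 5 - cos(3·t). Durch Einsetzen von t = pi/6: x(pi/6) = 5.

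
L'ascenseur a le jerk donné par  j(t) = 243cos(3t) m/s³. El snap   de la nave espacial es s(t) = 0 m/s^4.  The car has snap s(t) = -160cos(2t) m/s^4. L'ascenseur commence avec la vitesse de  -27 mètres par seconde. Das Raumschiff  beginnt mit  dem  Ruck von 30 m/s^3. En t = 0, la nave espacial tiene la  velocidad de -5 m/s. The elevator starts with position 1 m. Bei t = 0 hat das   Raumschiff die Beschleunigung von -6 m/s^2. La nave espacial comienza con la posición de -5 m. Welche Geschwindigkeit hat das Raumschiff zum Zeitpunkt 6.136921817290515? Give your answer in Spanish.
Para resolver esto, necesitamos tomar 3 integrales de nuestra ecuación del snap s(t) = 0. Integrando el snap y usando la condición inicial j(0) = 30, obtenemos j(t) = 30. La integral de la sacudida es la aceleración. Usando a(0) = -6, obtenemos a(t) = 30·t - 6. Tomando ∫a(t)dt y aplicando v(0) = -5, encontramos v(t) = 15·t^2 - 6·t - 5. De la ecuación de la velocidad v(t) = 15·t^2 - 6·t - 5, sustituimos t = 6.136921817290515 para obtener v = 523.105609969302.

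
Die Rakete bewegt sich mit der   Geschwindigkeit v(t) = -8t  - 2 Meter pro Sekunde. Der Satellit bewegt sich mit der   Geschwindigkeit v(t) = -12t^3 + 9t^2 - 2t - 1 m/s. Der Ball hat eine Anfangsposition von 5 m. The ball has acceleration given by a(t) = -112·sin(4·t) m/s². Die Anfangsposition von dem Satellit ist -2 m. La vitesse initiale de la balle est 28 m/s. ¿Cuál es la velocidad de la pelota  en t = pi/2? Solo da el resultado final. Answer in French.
v(pi/2) = 28.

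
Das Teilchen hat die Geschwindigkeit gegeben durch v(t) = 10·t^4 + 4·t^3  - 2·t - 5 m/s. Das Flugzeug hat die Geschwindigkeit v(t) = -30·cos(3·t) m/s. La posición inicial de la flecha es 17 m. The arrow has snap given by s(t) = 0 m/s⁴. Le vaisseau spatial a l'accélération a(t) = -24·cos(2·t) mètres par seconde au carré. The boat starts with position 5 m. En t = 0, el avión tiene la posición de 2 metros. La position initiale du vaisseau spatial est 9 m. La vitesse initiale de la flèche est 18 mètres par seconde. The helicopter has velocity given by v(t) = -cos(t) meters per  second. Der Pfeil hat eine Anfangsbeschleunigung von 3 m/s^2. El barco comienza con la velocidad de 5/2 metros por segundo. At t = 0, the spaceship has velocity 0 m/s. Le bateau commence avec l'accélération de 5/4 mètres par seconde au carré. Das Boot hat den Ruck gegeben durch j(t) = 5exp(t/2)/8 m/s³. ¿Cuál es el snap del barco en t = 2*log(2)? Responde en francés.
Nous devons dériver notre équation du jerk j(t) = 5·exp(t/2)/8 1 fois. En prenant d/dt de j(t), nous trouvons s(t) = 5·exp(t/2)/16. De l'équation du snap s(t) = 5·exp(t/2)/16, nous substituons t = 2*log(2) pour obtenir s = 5/8.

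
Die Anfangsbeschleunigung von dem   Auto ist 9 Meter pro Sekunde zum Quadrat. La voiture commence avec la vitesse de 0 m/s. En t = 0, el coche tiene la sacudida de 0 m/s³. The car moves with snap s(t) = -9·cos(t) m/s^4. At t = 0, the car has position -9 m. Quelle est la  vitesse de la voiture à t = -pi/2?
Pour résoudre ceci, nous devons prendre 3 primitives de notre équation du snap s(t) = -9·cos(t). L'intégrale du snap est le jerk. En utilisant j(0) = 0, nous obtenons j(t) = -9·sin(t). En intégrant le jerk et en utilisant la condition initiale a(0) = 9, nous obtenons a(t) = 9·cos(t). L'intégrale de l'accélération est la vitesse. En utilisant v(0) = 0, nous obtenons v(t) = 9·sin(t). De l'équation de la vitesse v(t) = 9·sin(t), nous substituons t = -pi/2 pour obtenir v = -9.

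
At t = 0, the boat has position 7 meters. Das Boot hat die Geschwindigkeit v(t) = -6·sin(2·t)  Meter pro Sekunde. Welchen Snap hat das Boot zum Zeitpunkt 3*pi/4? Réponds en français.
Nous devons dériver notre équation de la vitesse v(t) = -6·sin(2·t) 3 fois. En dérivant la vitesse, nous obtenons l'accélération: a(t) = -12·cos(2·t). En dérivant l'accélération, nous obtenons le jerk: j(t) = 24·sin(2·t). En prenant d/dt de j(t), nous trouvons s(t) = 48·cos(2·t). De l'équation du snap s(t) = 48·cos(2·t), nous substituons t = 3*pi/4 pour obtenir s = 0.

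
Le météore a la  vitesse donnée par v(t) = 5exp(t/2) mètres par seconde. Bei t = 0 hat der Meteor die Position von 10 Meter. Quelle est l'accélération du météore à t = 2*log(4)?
Pour résoudre ceci, nous devons prendre 1 dérivée de notre équation de la vitesse v(t) = 5·exp(t/2). La dérivée de la vitesse donne l'accélération: a(t) = 5·exp(t/2)/2. De l'équation de l'accélération a(t) = 5·exp(t/2)/2, nous substituons t = 2*log(4) pour obtenir a = 10.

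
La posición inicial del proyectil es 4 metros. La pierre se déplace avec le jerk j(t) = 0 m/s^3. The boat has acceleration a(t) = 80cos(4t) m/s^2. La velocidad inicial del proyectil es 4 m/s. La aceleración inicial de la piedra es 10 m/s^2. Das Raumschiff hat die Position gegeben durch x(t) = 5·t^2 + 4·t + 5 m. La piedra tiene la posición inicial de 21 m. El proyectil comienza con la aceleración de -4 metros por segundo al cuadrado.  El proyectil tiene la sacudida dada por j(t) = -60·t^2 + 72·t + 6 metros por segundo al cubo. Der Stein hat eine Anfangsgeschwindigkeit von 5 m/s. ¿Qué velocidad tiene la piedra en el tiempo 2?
Necesitamos integrar nuestra ecuación de la sacudida j(t) = 0 2 veces. La antiderivada de la sacudida, con a(0) = 10, da la aceleración: a(t) = 10. Integrando la aceleración y usando la condición inicial v(0) = 5, obtenemos v(t) = 10·t + 5. Tenemos la velocidad v(t) = 10·t + 5. Sustituyendo t = 2: v(2) = 25.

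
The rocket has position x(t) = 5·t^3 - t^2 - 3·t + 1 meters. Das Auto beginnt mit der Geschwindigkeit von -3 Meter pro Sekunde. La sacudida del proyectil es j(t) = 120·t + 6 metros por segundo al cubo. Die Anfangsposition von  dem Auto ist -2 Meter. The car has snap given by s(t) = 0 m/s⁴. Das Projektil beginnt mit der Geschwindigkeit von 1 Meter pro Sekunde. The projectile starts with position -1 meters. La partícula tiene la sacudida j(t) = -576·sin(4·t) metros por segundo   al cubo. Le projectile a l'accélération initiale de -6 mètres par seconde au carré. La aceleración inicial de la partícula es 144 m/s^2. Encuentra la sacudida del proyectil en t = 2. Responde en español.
Usando j(t) = 120·t + 6 y sustituyendo t = 2, encontramos j = 246.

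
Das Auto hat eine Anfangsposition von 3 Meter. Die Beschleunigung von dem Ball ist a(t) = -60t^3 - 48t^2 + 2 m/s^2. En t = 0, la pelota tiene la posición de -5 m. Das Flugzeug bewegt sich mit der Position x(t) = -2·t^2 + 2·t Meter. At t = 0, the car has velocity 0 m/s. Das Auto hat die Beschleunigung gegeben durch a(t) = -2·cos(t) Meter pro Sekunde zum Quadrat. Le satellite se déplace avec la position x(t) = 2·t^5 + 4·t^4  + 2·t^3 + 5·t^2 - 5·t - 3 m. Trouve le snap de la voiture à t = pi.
Pour résoudre ceci, nous devons prendre 2 dérivées de notre équation de l'accélération a(t) = -2·cos(t). En dérivant l'accélération, nous obtenons le jerk: j(t) = 2·sin(t). La dérivée du jerk donne le snap: s(t) = 2·cos(t). De l'équation du snap s(t) = 2·cos(t), nous substituons t = pi pour obtenir s = -2.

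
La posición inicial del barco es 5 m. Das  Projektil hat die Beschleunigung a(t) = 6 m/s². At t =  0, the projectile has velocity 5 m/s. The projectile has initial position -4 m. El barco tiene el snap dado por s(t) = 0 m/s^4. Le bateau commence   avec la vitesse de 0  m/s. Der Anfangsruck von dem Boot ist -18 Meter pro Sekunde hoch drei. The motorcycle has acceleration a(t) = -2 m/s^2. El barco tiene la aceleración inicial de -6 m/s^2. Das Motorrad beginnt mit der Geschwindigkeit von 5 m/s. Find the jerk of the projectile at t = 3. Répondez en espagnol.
Partiendo de la aceleración a(t) = 6, tomamos 1 derivada. Derivando la aceleración, obtenemos la sacudida: j(t) = 0. Usando j(t) = 0 y sustituyendo t = 3, encontramos j = 0.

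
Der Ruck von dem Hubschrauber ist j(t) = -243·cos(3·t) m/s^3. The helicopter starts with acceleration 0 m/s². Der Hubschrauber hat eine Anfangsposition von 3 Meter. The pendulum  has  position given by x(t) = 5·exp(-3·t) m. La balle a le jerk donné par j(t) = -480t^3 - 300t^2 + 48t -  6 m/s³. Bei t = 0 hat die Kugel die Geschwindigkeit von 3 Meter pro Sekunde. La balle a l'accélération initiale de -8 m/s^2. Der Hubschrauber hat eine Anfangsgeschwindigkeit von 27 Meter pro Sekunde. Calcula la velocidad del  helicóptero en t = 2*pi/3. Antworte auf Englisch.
We must find the integral of our jerk equation j(t) = -243·cos(3·t) 2 times. The integral of jerk, with a(0) = 0, gives acceleration: a(t) = -81·sin(3·t). Taking ∫a(t)dt and applying v(0) = 27, we find v(t) = 27·cos(3·t). From the given velocity equation v(t) = 27·cos(3·t), we substitute t = 2*pi/3 to get v = 27.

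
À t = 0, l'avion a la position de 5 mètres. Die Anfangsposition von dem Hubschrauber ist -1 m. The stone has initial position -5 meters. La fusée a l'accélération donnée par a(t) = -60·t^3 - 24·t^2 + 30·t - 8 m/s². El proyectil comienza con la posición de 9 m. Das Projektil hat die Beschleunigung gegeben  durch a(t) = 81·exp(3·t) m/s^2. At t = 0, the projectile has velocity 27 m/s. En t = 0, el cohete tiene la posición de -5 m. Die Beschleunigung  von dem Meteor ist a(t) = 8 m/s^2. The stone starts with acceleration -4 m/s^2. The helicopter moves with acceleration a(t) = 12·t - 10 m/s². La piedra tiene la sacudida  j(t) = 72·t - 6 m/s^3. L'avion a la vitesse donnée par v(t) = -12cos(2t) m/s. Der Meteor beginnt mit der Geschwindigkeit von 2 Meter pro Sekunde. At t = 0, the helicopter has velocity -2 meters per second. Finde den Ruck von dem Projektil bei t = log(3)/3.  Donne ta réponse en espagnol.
Debemos derivar nuestra ecuación de la aceleración a(t) = 81·exp(3·t) 1 vez. La derivada de la aceleración da la sacudida: j(t) = 243·exp(3·t). Tenemos la sacudida j(t) = 243·exp(3·t). Sustituyendo t = log(3)/3: j(log(3)/3) = 729.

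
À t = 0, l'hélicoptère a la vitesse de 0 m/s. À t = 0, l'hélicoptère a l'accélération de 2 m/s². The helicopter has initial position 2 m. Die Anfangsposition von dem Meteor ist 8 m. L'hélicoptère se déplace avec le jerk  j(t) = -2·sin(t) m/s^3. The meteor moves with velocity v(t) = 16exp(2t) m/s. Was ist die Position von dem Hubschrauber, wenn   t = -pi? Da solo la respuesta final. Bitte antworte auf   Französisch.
La réponse est 6.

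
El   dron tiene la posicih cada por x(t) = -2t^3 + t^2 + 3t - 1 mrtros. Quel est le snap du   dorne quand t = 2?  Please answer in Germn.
Wir müssen unsere Gleichung für die Position x(t) = -2·t^3 + t^2 + 3·t - 1 4-mal ableiten. Die Ableitung von der Position ergibt die Geschwindigkeit: v(t) = -6·t^2 + 2·t + 3. Mit d/dt von v(t) finden wir a(t) = 2 - 12·t. Durch Ableiten von der Beschleunigung erhalten wir den Ruck: j(t) = -12. Die Ableitung von dem Ruck ergibt den Snap: s(t) = 0. Mit s(t) = 0 und Einsetzen von t = 2, finden wir s = 0.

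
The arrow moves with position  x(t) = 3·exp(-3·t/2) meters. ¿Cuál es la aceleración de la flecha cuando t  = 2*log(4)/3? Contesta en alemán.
Um dies zu lösen, müssen wir 2 Ableitungen unserer Gleichung für die Position x(t) = 3·exp(-3·t/2) nehmen. Durch Ableiten von der Position erhalten wir die Geschwindigkeit: v(t) = -9·exp(-3·t/2)/2. Die Ableitung von der Geschwindigkeit ergibt die Beschleunigung: a(t) = 27·exp(-3·t/2)/4. Wir haben die Beschleunigung a(t) = 27·exp(-3·t/2)/4. Durch Einsetzen von t = 2*log(4)/3: a(2*log(4)/3) = 27/16.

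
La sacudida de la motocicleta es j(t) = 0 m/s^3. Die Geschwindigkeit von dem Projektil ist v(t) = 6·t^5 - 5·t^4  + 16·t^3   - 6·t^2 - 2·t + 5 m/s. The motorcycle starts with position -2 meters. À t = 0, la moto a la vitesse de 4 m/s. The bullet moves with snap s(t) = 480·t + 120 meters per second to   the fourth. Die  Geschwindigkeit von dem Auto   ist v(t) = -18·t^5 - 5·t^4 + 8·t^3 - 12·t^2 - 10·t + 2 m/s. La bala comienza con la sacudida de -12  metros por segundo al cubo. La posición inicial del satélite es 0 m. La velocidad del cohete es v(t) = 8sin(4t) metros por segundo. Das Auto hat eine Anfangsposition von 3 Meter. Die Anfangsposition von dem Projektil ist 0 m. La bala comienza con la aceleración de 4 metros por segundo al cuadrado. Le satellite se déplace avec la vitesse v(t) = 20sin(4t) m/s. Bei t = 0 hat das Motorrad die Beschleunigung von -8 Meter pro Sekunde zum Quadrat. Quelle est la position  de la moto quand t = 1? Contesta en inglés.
To solve this, we need to take 3 antiderivatives of our jerk equation j(t) = 0. The integral of jerk is acceleration. Using a(0) = -8, we get a(t) = -8. The antiderivative of acceleration is velocity. Using v(0) = 4, we get v(t) = 4 - 8·t. Taking ∫v(t)dt and applying x(0) = -2, we find x(t) = -4·t^2 + 4·t - 2. From the given position equation x(t) = -4·t^2 + 4·t - 2, we substitute t = 1 to get x = -2.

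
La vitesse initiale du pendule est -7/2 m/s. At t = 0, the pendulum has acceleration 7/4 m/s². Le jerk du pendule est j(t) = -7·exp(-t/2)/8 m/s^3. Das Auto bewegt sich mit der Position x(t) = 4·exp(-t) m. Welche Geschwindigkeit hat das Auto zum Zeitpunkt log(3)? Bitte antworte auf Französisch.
En partant de la position x(t) = 4·exp(-t), nous prenons 1 dérivée. En dérivant la position, nous obtenons la vitesse: v(t) = -4·exp(-t). De l'équation de la vitesse v(t) = -4·exp(-t), nous substituons t = log(3) pour obtenir v = -4/3.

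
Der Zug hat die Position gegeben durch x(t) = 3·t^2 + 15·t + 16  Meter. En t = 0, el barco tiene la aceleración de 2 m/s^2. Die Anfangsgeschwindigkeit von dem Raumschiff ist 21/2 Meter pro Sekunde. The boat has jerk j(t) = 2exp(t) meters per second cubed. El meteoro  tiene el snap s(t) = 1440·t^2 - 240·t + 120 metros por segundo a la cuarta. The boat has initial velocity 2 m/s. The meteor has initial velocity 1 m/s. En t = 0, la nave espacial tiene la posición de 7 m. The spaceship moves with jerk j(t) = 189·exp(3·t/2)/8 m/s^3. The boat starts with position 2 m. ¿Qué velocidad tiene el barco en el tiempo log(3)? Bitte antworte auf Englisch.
To find the answer, we compute 2 integrals of j(t) = 2·exp(t). The integral of jerk is acceleration. Using a(0) = 2, we get a(t) = 2·exp(t). The integral of acceleration, with v(0) = 2, gives velocity: v(t) = 2·exp(t). We have velocity v(t) = 2·exp(t). Substituting t = log(3): v(log(3)) = 6.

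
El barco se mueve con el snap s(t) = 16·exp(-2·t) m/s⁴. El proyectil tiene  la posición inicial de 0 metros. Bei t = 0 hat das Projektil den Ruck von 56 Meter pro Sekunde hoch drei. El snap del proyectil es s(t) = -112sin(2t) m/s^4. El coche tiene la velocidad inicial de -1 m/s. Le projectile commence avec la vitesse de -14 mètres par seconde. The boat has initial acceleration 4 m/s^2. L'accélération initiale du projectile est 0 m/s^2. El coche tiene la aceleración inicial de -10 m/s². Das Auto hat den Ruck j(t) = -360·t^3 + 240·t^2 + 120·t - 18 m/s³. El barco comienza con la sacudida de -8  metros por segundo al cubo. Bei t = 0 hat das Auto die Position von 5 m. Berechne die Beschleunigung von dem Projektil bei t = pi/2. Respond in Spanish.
Para resolver esto, necesitamos tomar 2 antiderivadas de nuestra ecuación del snap s(t) = -112·sin(2·t). La antiderivada del snap, con j(0) = 56, da la sacudida: j(t) = 56·cos(2·t). La integral de la sacudida, con a(0) = 0, da la aceleración: a(t) = 28·sin(2·t). Tenemos la aceleración a(t) = 28·sin(2·t). Sustituyendo t = pi/2: a(pi/2) = 0.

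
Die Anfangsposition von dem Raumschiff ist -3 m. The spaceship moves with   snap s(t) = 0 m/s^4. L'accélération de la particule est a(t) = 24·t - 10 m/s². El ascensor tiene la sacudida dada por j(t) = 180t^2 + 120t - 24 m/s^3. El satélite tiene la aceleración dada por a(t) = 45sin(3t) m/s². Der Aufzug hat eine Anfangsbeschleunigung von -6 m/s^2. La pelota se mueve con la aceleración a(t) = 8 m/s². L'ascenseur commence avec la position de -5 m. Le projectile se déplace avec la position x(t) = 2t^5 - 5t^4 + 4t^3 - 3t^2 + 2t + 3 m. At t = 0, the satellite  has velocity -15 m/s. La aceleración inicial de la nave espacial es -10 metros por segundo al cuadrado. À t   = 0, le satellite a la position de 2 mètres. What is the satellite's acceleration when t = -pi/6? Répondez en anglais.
From the given acceleration equation a(t) = 45·sin(3·t), we substitute t = -pi/6 to get a = -45.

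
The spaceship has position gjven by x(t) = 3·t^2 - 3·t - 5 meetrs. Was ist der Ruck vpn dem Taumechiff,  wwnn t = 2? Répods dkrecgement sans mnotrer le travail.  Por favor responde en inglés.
j(2) = 0.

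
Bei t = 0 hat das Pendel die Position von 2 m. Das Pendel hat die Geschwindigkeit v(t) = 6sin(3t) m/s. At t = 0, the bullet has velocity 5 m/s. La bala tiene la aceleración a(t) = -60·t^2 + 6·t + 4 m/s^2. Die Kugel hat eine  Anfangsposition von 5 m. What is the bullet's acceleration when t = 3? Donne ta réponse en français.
Nous avons l'accélération a(t) = -60·t^2 + 6·t + 4. En substituant t = 3: a(3) = -518.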